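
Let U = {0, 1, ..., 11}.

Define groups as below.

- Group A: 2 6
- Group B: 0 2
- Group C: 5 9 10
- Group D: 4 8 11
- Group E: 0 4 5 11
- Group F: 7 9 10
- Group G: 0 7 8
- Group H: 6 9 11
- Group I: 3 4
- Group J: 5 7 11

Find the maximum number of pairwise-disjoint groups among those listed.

A, C, G, I are pairwise disjoint (A={2,6}; C={5,9,10}; G={0,7,8}; I={3,4}).
Every remaining group overlaps one of these, and no 5 of the listed groups are pairwise disjoint, so 4 is the maximum.

4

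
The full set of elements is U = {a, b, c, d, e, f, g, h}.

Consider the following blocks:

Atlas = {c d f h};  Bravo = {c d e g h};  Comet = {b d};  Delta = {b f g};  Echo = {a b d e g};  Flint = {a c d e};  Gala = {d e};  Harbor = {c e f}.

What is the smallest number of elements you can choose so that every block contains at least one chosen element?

2

The 2 elements {d, f} hit every block.
The blocks Delta, Gala are pairwise disjoint, so any hitting set needs a separate element for each — at least 2. Hence 2 is optimal.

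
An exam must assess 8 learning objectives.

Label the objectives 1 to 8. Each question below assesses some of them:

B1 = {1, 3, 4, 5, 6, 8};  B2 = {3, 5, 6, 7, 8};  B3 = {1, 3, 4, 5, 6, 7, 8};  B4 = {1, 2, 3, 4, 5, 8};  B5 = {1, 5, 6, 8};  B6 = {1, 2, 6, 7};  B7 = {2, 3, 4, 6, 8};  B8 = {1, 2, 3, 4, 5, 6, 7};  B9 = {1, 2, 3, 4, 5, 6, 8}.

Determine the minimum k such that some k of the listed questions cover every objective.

2

B1 and B6 together: B1 ∪ B6 = {1, 2, 3, 4, 5, 6, 7, 8} — every objective is covered.
No single question has all 8 objectives (the largest, B3, has 7), so 2 is optimal.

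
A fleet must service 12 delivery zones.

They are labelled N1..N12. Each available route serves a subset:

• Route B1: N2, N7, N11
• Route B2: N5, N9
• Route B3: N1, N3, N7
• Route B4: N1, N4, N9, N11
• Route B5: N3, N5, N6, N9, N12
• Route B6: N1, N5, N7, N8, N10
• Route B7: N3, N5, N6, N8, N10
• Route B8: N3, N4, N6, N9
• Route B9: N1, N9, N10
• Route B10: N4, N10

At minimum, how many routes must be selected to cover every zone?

4

Take {B1, B5, B6, B10}. Their union is {N1, N2, N3, N4, N5, N6, N7, N8, N9, N10, N11, N12}, which is all 12 zones.
No 3 of the 10 routes cover everything (all 120 combinations miss at least one zone), so 4 is optimal.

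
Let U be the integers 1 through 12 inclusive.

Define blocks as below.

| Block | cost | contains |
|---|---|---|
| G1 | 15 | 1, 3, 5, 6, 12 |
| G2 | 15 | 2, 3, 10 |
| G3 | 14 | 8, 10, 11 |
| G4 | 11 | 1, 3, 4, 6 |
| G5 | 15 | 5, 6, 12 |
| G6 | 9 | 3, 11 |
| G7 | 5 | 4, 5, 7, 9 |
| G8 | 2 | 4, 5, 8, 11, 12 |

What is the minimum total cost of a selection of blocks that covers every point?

33

G2, G4, G7, G8 together cover every point (G2 ∪ G4 ∪ G7 ∪ G8 = {1, 2, 3, 4, 5, 6, 7, 8, 9, 10, 11, 12}); total cost 15 + 11 + 5 + 2 = 33.
No covering selection has total cost below 33.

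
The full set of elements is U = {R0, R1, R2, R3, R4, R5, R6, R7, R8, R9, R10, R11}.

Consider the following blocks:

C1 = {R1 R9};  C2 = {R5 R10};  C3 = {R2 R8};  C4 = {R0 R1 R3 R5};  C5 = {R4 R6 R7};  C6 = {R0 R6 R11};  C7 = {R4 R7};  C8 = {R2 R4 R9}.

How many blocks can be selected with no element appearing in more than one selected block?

5

C1, C2, C3, C6, C7 are pairwise disjoint (C1={R1,R9}; C2={R5,R10}; C3={R2,R8}; C6={R0,R6,R11}; C7={R4,R7}).
Every remaining block overlaps one of these, and no 6 of the listed blocks are pairwise disjoint, so 5 is the maximum.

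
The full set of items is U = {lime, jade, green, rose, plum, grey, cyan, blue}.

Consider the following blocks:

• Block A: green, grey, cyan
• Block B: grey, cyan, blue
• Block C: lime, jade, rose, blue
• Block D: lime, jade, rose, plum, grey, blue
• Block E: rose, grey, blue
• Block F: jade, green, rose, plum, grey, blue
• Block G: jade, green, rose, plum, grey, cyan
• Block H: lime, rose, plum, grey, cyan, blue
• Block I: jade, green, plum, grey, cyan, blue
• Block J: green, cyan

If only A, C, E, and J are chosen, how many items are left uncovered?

1

Union of A, C, E, J = {lime, jade, green, rose, grey, cyan, blue}.
Not covered: plum — 1 item.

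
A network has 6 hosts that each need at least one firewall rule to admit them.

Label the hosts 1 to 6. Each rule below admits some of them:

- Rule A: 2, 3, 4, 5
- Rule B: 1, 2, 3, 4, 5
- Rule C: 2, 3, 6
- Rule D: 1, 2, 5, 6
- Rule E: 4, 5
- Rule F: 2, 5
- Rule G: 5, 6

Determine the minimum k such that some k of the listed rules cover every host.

Take {B, D}. Their union is {1, 2, 3, 4, 5, 6}, which is all 6 hosts.
No single rule has all 6 hosts (the largest, B, has 5), so 2 is optimal.

2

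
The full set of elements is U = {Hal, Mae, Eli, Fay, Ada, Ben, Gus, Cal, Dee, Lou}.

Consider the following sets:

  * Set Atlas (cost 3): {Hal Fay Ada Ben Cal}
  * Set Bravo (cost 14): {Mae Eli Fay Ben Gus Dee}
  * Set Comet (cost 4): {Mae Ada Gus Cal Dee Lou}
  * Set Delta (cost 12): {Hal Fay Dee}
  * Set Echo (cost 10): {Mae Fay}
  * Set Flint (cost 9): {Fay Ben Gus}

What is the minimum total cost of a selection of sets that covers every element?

Atlas, Bravo, Comet together cover every element (Atlas ∪ Bravo ∪ Comet = {Hal, Mae, Eli, Fay, Ada, Ben, Gus, Cal, Dee, Lou}); total cost 3 + 14 + 4 = 21.
No covering selection has total cost below 21.

21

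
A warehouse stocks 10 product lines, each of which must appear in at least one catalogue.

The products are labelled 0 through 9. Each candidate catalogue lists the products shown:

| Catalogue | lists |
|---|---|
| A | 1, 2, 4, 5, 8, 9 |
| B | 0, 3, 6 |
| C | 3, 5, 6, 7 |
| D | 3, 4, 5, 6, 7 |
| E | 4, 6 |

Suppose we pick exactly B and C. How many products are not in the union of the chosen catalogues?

5

Union of B, C = {0, 3, 5, 6, 7}.
Not covered: 1, 2, 4, 8, 9 — 5 products.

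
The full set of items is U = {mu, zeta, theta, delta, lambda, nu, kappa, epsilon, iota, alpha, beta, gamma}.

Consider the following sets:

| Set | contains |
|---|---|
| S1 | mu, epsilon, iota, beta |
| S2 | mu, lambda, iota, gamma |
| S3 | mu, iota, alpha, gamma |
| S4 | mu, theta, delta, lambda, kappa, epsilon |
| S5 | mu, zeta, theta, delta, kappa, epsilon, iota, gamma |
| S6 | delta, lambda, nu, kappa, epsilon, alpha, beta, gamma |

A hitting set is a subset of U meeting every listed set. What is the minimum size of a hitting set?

2

H = {epsilon, iota} meets every set (each contains at least one member of H), and |H| = 2.
No single item lies in every set, so at least 2 are needed and 2 is optimal.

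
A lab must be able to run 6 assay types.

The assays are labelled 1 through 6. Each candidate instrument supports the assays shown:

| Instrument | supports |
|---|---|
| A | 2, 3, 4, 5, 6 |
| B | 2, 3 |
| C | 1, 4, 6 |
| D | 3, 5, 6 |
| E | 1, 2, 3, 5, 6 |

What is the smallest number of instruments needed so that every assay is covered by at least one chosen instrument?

Take {A, E}. Their union is {1, 2, 3, 4, 5, 6}, which is all 6 assays.
No single instrument has all 6 assays (the largest, A, has 5), so 2 is optimal.

2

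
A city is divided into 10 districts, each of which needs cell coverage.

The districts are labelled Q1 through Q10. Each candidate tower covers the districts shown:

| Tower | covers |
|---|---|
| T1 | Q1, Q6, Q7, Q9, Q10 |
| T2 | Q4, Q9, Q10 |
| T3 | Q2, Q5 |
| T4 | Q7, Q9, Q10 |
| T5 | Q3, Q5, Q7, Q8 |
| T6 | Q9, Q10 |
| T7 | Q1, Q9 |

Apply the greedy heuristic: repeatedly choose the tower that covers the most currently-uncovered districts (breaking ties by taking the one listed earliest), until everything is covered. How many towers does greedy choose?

Greedy: pick T1 (covers 5 new) → pick T5 (covers 3 new) → pick T2 (covers 1 new) → pick T3 (covers 1 new). Total picks: 4.

4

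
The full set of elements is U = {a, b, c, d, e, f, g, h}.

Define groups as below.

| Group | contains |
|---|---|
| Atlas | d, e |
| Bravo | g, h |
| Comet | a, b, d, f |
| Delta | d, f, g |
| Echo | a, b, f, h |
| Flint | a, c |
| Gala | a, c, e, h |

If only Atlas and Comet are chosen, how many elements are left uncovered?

Union of Atlas, Comet = {a, b, d, e, f}.
Not covered: c, g, h — 3 elements.

3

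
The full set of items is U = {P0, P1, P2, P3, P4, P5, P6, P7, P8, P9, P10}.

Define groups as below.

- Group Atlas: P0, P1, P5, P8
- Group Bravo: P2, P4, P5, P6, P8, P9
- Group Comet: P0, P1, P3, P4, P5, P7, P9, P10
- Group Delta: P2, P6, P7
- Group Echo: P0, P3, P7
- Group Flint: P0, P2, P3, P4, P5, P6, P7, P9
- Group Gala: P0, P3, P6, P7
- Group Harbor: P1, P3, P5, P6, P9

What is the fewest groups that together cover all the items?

Bravo and Comet together: Bravo ∪ Comet = {P0, P1, P2, P3, P4, P5, P6, P7, P8, P9, P10} — every item is covered.
No single group has all 11 items (the largest, Comet, has 8), so 2 is optimal.

2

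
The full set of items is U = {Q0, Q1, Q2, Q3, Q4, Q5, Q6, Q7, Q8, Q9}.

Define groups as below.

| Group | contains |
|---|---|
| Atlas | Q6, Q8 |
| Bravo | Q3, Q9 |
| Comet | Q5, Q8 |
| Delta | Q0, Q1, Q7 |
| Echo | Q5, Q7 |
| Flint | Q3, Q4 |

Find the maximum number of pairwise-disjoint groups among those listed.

Atlas, Bravo, Delta are pairwise disjoint (Atlas={Q6,Q8}; Bravo={Q3,Q9}; Delta={Q0,Q1,Q7}).
Every remaining group overlaps one of these, and no 4 of the listed groups are pairwise disjoint, so 3 is the maximum.

3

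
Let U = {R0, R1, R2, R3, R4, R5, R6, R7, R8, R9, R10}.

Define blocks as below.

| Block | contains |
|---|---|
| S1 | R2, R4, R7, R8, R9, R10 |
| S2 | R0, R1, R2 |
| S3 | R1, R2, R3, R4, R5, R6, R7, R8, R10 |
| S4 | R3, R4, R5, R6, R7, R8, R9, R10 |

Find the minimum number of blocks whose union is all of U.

2

S2 and S4 cover everything between them: the union {R0, R1, R2, R3, R4, R5, R6, R7, R8, R9, R10} is all of U.
No single block has all 11 elements (the largest, S3, has 9), so 2 is optimal.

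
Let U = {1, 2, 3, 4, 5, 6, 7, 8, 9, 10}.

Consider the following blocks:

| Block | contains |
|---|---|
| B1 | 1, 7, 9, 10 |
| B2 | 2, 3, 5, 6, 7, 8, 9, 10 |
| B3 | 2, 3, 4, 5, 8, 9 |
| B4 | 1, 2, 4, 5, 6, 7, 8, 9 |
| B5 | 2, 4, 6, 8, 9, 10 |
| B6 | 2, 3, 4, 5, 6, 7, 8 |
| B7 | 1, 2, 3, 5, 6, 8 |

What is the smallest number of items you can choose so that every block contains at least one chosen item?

H = {7, 8} meets every block (each contains at least one member of H), and |H| = 2.
No single item lies in every block, so at least 2 are needed and 2 is optimal.

2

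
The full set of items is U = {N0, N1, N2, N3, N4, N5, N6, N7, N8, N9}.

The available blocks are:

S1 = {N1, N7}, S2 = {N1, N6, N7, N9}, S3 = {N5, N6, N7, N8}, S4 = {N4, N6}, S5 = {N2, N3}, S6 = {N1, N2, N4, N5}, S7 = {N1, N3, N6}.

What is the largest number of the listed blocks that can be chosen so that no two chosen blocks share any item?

3

S1, S4, S5 are pairwise disjoint (S1={N1,N7}; S4={N4,N6}; S5={N2,N3}).
Every remaining block overlaps one of these, and no 4 of the listed blocks are pairwise disjoint, so 3 is the maximum.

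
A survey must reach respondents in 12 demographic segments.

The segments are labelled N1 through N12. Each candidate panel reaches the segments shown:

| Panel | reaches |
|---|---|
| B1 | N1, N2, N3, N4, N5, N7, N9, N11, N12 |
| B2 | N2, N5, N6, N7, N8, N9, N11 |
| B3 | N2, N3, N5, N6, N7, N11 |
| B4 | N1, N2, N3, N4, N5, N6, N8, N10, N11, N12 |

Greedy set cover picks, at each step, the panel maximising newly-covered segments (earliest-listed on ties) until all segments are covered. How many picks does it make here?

Greedy: pick B4 (covers 10 new) → pick B1 (covers 2 new). Total picks: 2.

2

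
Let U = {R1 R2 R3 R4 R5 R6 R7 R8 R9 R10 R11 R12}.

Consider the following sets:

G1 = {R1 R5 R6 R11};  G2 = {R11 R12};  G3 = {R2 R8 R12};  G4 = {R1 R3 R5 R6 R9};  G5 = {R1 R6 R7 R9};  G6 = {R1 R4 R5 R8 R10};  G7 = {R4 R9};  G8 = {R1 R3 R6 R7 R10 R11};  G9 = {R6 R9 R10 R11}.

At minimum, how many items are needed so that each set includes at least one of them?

3

Take H = {R1, R9, R12}. Each listed set contains at least one of these, so H is a hitting set of size 3.
The sets G1, G3, G7 are pairwise disjoint, so any hitting set needs a separate item for each — at least 3. Hence 3 is optimal.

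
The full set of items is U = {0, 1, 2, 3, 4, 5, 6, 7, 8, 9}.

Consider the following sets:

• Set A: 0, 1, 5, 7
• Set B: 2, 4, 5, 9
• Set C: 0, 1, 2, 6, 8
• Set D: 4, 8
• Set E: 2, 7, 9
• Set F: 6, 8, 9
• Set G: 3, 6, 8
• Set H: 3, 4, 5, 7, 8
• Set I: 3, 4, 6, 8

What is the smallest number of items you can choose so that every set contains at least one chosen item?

The 3 items {1, 8, 9} hit every set.
No choice of 2 items meets every set, so 3 is the minimum.

3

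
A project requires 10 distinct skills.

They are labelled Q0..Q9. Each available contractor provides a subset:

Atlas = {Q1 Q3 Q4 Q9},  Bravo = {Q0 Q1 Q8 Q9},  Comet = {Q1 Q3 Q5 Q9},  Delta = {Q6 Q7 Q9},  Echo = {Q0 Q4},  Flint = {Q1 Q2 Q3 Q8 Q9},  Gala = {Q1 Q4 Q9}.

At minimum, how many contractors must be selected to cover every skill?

4

Comet and Delta and Echo and Flint together: Comet ∪ Delta ∪ Echo ∪ Flint = {Q0, Q1, Q2, Q3, Q4, Q5, Q6, Q7, Q8, Q9} — every skill is covered.
Only Flint contains Q2, so Flint is forced; the remaining 5 skills need at least 3 more contractors (each remaining contractor adds at most 2) — so at least 4 contractors are needed, and 4 is optimal.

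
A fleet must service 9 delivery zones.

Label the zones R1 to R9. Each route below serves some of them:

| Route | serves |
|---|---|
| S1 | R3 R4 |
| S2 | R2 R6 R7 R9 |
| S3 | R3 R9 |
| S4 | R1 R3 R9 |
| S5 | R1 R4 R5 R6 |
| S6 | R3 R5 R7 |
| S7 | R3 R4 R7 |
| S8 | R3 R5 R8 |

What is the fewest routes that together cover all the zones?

3

S2 and S5 and S8 together: S2 ∪ S5 ∪ S8 = {R1, R2, R3, R4, R5, R6, R7, R8, R9} — every zone is covered.
Each route has at most 4 zones, and 2·4 = 8 < 9 — so at least 3 routes are needed, and 3 is optimal.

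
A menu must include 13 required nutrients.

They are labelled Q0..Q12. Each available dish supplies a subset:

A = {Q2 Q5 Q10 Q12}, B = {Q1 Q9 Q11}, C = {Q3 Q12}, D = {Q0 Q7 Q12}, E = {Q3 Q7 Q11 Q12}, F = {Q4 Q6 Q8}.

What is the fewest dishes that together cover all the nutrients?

5

A and B and D and E and F together: A ∪ B ∪ D ∪ E ∪ F = {Q0, Q1, Q2, Q3, Q4, Q5, Q6, Q7, Q8, Q9, Q10, Q11, Q12} — every nutrient is covered.
Only D contains Q0, so D is forced; the remaining 10 nutrients need at least 4 more dishes (each remaining dish adds at most 3) — so at least 5 dishes are needed, and 5 is optimal.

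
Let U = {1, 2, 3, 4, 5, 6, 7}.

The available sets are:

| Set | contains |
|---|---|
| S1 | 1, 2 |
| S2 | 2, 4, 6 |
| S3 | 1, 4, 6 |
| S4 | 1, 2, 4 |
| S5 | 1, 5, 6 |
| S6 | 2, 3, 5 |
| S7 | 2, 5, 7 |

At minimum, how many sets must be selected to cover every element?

Take {S3, S6, S7}. Their union is {1, 2, 3, 4, 5, 6, 7}, which is all 7 elements.
Each set has at most 3 elements, and 2·3 = 6 < 7 — so at least 3 sets are needed, and 3 is optimal.

3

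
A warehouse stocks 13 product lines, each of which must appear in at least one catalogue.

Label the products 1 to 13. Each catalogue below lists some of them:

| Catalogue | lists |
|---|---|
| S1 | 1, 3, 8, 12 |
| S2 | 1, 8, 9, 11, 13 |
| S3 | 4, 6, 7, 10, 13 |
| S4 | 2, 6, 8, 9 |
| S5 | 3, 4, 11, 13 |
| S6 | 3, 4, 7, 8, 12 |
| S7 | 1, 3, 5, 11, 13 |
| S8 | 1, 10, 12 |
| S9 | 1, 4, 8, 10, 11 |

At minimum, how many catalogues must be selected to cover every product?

4

Take {S1, S3, S4, S7}. Their union is {1, 2, 3, 4, 5, 6, 7, 8, 9, 10, 11, 12, 13}, which is all 13 products.
No 3 of the 9 catalogues cover everything (all 84 combinations miss at least one product), so 4 is optimal.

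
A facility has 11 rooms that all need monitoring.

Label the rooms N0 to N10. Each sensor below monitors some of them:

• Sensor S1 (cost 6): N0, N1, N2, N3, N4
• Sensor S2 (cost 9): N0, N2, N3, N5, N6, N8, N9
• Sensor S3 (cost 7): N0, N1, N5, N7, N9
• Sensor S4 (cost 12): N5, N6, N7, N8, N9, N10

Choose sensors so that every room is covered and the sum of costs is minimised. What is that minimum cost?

S1, S4 together cover every room (S1 ∪ S4 = {N0, N1, N2, N3, N4, N5, N6, N7, N8, N9, N10}); total cost 6 + 12 = 18.
No covering selection has total cost below 18.

18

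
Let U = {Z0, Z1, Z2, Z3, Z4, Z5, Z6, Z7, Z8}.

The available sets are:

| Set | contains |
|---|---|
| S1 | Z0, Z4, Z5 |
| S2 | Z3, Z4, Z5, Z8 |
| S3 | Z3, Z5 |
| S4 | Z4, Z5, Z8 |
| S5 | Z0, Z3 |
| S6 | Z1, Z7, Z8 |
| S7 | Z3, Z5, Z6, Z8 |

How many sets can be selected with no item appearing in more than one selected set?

2

S3, S6 are pairwise disjoint (S3={Z3,Z5}; S6={Z1,Z7,Z8}).
Every remaining set overlaps one of these, and no 3 of the listed sets are pairwise disjoint, so 2 is the maximum.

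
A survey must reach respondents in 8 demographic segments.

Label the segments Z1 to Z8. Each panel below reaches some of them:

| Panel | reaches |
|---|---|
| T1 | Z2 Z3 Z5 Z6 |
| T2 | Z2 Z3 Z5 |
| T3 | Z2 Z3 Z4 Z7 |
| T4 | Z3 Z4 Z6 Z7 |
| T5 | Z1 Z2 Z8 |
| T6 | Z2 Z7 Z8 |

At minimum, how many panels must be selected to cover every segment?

Take {T1, T4, T5}. Their union is {Z1, Z2, Z3, Z4, Z5, Z6, Z7, Z8}, which is all 8 segments.
Only T5 contains Z1, so T5 is forced; the remaining 5 segments need at least 2 more panels (each remaining panel adds at most 4) — so at least 3 panels are needed, and 3 is optimal.

3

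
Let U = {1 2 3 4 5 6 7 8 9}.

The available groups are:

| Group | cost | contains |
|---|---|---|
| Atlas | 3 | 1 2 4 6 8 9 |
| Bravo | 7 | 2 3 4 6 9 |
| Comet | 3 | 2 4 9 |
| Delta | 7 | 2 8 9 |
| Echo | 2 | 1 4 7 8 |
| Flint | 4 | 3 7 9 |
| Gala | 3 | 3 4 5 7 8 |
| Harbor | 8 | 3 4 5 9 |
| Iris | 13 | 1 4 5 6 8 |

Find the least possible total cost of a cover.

Atlas, Gala together cover every item (Atlas ∪ Gala = {1, 2, 3, 4, 5, 6, 7, 8, 9}); total cost 3 + 3 = 6.
No covering selection has total cost below 6.

6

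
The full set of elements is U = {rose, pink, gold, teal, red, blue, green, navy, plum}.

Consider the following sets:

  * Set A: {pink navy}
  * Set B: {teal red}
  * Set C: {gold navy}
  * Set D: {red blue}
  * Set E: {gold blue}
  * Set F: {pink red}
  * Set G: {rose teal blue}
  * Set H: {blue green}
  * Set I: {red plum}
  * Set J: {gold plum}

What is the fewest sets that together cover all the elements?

5

Take {A, C, G, H, I}. Their union is {rose, pink, gold, teal, red, blue, green, navy, plum}, which is all 9 elements.
Only H contains green, so H is forced; the remaining 7 elements need at least 4 more sets (each remaining set adds at most 2) — so at least 5 sets are needed, and 5 is optimal.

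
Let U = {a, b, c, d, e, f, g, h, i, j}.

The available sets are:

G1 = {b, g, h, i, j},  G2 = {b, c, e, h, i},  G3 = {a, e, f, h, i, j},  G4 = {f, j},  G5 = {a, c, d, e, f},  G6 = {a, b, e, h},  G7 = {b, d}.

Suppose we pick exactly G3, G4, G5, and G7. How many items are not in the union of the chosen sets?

1

Union of G3, G4, G5, G7 = {a, b, c, d, e, f, h, i, j}.
Not covered: g — 1 item.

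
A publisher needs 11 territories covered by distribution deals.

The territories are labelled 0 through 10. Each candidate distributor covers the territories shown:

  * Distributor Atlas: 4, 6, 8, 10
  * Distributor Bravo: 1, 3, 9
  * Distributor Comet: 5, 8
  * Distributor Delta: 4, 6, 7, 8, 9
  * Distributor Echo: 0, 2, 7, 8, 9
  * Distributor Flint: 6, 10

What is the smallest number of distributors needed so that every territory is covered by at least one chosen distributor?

Take {Atlas, Bravo, Comet, Echo}. Their union is {0, 1, 2, 3, 4, 5, 6, 7, 8, 9, 10}, which is all 11 territories.
Only Comet contains 5, so Comet is forced; the remaining 9 territories need at least 3 more distributors (each remaining distributor adds at most 4) — so at least 4 distributors are needed, and 4 is optimal.

4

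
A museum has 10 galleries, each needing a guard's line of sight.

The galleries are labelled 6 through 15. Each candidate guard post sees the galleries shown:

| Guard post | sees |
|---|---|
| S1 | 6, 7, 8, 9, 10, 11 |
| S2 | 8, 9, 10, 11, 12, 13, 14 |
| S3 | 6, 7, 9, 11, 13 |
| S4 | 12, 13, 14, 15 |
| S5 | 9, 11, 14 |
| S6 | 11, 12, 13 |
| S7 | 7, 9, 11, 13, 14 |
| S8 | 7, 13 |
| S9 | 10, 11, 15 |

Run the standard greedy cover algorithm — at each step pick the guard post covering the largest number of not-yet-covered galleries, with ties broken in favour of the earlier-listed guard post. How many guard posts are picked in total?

Greedy: pick S2 (covers 7 new) → pick S1 (covers 2 new) → pick S4 (covers 1 new). Total picks: 3.
(The true minimum cover uses only 2 guard posts, so greedy is not optimal here.)

3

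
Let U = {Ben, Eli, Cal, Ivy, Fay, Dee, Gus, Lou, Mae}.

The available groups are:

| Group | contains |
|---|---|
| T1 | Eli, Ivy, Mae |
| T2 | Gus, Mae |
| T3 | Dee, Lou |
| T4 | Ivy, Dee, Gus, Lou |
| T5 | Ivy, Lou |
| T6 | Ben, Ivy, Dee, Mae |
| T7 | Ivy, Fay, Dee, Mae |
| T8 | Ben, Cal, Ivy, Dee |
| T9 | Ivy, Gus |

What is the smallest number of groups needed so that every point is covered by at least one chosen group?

Take {T1, T4, T7, T8}. Their union is {Ben, Eli, Cal, Ivy, Fay, Dee, Gus, Lou, Mae}, which is all 9 points.
Only T8 contains Cal, so T8 is forced; the remaining 5 points need at least 3 more groups (each remaining group adds at most 2) — so at least 4 groups are needed, and 4 is optimal.

4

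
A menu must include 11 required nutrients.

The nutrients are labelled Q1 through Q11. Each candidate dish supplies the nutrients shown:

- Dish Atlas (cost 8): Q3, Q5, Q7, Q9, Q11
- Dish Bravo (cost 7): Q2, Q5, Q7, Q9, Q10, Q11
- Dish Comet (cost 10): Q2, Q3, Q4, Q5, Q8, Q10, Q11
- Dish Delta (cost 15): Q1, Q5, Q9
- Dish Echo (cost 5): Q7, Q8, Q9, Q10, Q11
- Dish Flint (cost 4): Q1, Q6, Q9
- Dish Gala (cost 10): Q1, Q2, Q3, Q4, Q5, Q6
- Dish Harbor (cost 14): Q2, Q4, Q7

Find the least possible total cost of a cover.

Echo, Gala together cover every nutrient (Echo ∪ Gala = {Q1, Q2, Q3, Q4, Q5, Q6, Q7, Q8, Q9, Q10, Q11}); total cost 5 + 10 = 15.
No covering selection has total cost below 15.

15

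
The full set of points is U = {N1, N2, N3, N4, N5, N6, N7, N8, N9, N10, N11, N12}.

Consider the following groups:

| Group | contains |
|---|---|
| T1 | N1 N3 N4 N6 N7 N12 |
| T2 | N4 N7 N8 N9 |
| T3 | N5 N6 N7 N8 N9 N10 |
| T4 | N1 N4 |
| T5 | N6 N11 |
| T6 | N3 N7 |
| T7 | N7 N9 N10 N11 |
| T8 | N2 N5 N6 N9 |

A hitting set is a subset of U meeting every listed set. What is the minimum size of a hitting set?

Take H = {N1, N6, N7}. Each listed group contains at least one of these, so H is a hitting set of size 3.
The groups T4, T6, T8 are pairwise disjoint, so any hitting set needs a separate point for each — at least 3. Hence 3 is optimal.

3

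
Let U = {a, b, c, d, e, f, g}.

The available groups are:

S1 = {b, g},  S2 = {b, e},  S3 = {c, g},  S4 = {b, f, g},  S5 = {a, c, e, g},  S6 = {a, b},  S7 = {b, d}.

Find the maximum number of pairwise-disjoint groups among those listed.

S3, S6 are pairwise disjoint (S3={c,g}; S6={a,b}).
Every remaining group overlaps one of these, and no 3 of the listed groups are pairwise disjoint, so 2 is the maximum.

2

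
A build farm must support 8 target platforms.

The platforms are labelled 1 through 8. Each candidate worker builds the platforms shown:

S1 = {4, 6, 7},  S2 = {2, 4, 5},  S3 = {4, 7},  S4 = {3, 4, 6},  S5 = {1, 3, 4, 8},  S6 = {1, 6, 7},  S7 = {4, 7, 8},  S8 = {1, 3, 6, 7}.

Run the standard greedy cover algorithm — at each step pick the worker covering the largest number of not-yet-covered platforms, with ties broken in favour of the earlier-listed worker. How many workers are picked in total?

3

Greedy: pick S5 (covers 4 new) → pick S1 (covers 2 new) → pick S2 (covers 2 new). Total picks: 3.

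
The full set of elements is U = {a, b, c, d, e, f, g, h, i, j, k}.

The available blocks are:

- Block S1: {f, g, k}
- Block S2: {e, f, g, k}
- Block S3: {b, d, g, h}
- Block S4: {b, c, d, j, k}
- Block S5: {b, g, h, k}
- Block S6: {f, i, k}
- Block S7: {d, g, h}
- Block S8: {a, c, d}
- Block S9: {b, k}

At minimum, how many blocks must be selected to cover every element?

S2, S3, S4, S6, and S8 cover everything between them: the union {a, b, c, d, e, f, g, h, i, j, k} is all of U.
No 4 of the 9 blocks cover everything (all 126 combinations miss at least one element), so 5 is optimal.

5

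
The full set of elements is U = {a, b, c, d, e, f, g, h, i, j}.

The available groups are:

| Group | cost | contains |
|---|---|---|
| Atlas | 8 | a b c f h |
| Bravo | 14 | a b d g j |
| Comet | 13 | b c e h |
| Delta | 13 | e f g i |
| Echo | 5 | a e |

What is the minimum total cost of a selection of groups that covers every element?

Atlas, Bravo, Delta together cover every element (Atlas ∪ Bravo ∪ Delta = {a, b, c, d, e, f, g, h, i, j}); total cost 8 + 14 + 13 = 35.
No covering selection has total cost below 35.

35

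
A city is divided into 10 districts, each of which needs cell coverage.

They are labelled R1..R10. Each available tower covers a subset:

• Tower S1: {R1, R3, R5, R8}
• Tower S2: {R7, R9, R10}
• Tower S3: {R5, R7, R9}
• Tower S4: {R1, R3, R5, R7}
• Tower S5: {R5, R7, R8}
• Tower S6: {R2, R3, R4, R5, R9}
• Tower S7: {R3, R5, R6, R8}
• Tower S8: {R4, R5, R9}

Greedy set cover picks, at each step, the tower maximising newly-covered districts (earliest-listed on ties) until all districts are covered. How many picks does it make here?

Greedy: pick S6 (covers 5 new) → pick S1 (covers 2 new) → pick S2 (covers 2 new) → pick S7 (covers 1 new). Total picks: 4.

4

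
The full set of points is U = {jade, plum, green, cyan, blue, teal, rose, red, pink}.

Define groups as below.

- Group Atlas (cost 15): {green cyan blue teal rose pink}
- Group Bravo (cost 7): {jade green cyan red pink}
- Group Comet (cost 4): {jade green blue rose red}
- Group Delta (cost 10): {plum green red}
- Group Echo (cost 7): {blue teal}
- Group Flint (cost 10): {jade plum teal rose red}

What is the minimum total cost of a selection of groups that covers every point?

Bravo, Comet, Flint together cover every point (Bravo ∪ Comet ∪ Flint = {jade, plum, green, cyan, blue, teal, rose, red, pink}); total cost 7 + 4 + 10 = 21.
No covering selection has total cost below 21.

21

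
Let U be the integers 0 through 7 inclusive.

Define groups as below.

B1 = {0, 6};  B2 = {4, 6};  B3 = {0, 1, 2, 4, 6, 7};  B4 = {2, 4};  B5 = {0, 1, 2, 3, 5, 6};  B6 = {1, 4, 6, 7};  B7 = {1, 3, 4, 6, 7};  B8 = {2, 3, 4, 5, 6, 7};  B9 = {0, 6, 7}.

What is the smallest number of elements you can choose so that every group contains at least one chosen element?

2

Take H = {2, 6}. Each listed group contains at least one of these, so H is a hitting set of size 2.
The groups B1, B4 are pairwise disjoint, so any hitting set needs a separate element for each — at least 2. Hence 2 is optimal.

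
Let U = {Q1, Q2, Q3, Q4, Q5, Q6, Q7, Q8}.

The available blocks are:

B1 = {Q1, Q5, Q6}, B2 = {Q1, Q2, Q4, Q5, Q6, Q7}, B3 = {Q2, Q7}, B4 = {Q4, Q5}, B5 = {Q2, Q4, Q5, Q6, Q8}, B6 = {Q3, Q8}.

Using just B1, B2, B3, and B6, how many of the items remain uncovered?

0

Union of B1, B2, B3, B6 = {Q1, Q2, Q3, Q4, Q5, Q6, Q7, Q8} — that's every item, so 0 are uncovered.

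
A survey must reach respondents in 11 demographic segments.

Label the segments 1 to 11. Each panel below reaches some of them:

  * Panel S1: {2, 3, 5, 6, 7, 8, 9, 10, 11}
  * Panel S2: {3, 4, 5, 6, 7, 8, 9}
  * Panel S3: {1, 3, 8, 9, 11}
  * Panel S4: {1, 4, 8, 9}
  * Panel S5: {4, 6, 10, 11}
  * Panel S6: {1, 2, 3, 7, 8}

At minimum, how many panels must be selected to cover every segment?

S1 and S4 together: S1 ∪ S4 = {1, 2, 3, 4, 5, 6, 7, 8, 9, 10, 11} — every segment is covered.
No single panel has all 11 segments (the largest, S1, has 9), so 2 is optimal.

2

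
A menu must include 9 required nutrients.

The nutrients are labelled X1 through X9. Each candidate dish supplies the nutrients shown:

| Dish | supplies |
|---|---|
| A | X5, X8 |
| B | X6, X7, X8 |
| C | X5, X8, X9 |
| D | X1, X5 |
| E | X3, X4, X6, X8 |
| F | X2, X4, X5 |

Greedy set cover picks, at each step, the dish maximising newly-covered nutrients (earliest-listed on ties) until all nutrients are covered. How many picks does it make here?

Greedy: pick E (covers 4 new) → pick C (covers 2 new) → pick B (covers 1 new) → pick D (covers 1 new) → pick F (covers 1 new). Total picks: 5.

5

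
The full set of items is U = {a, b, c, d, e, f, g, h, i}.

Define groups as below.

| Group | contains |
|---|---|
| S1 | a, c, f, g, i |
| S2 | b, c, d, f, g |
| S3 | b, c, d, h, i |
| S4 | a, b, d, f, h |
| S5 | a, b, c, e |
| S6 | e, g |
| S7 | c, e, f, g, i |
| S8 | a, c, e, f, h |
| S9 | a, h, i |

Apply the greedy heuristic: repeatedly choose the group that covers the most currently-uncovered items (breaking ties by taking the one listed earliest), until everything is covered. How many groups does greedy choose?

Greedy: pick S1 (covers 5 new) → pick S3 (covers 3 new) → pick S5 (covers 1 new). Total picks: 3.
(The true minimum cover uses only 2 groups, so greedy is not optimal here.)

3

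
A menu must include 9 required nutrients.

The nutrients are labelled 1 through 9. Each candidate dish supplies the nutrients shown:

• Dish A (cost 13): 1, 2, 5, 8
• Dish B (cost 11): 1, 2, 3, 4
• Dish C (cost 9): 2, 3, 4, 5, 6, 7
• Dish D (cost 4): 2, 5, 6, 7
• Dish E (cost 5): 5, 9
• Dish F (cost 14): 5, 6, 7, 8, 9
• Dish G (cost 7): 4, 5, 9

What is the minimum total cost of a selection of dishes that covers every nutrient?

B, F together cover every nutrient (B ∪ F = {1, 2, 3, 4, 5, 6, 7, 8, 9}); total cost 11 + 14 = 25.
The greedy pick D, G, B, A costs 35; no covering selection beats 25.

25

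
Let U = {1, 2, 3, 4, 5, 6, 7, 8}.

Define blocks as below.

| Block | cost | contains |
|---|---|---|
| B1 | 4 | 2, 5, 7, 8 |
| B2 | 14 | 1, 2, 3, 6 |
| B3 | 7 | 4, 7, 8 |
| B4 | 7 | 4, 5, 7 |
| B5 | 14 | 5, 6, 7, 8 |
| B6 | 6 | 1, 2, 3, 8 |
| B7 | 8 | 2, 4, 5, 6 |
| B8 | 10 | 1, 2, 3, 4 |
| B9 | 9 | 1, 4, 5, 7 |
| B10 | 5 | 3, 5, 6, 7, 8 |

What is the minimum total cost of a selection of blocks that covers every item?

B8, B10 together cover every item (B8 ∪ B10 = {1, 2, 3, 4, 5, 6, 7, 8}); total cost 10 + 5 = 15.
The greedy pick B1, B10, B9 costs 18; no covering selection beats 15.

15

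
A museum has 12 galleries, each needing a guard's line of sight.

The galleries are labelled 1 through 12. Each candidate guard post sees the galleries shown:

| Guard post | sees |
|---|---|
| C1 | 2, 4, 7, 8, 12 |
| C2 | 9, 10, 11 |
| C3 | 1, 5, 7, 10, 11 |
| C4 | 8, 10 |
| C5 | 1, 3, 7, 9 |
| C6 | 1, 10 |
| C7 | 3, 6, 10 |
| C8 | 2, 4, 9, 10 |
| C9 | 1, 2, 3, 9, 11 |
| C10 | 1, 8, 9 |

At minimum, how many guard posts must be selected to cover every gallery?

4

Take {C1, C2, C3, C7}. Their union is {1, 2, 3, 4, 5, 6, 7, 8, 9, 10, 11, 12}, which is all 12 galleries.
No 3 of the 10 guard posts cover everything (all 120 combinations miss at least one gallery), so 4 is optimal.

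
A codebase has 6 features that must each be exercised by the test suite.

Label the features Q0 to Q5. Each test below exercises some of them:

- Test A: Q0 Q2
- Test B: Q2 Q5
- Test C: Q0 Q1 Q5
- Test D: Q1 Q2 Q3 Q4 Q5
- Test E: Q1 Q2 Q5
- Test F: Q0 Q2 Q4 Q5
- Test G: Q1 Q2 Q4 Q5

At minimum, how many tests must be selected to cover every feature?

2

A and D together: A ∪ D = {Q0, Q1, Q2, Q3, Q4, Q5} — every feature is covered.
No single test has all 6 features (the largest, D, has 5), so 2 is optimal.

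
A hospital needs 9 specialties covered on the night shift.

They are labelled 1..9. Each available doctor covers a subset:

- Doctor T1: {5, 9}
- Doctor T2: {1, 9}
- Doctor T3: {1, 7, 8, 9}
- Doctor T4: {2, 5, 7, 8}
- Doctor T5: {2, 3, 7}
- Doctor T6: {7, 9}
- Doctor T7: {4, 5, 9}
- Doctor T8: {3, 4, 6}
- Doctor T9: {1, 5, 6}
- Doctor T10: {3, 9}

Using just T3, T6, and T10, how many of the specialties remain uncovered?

4

Union of T3, T6, T10 = {1, 3, 7, 8, 9}.
Not covered: 2, 4, 5, 6 — 4 specialties.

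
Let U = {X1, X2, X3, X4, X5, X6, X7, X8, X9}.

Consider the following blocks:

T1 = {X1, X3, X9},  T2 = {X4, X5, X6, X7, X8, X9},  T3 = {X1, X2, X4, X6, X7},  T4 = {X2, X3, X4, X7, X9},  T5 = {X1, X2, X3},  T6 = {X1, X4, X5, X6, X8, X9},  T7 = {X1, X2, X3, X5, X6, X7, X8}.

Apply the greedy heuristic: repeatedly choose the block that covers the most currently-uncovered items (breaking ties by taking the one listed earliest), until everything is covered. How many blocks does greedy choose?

2

Greedy: pick T7 (covers 7 new) → pick T2 (covers 2 new). Total picks: 2.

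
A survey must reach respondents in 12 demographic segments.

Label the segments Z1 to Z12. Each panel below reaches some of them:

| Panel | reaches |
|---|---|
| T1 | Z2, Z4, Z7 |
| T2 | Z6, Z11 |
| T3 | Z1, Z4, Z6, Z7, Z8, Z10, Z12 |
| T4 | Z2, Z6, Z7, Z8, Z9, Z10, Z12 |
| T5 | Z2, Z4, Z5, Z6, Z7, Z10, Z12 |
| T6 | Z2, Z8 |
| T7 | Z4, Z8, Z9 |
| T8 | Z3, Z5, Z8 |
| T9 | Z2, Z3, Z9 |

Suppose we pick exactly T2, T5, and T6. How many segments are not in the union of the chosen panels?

Union of T2, T5, T6 = {Z2, Z4, Z5, Z6, Z7, Z8, Z10, Z11, Z12}.
Not covered: Z1, Z3, Z9 — 3 segments.

3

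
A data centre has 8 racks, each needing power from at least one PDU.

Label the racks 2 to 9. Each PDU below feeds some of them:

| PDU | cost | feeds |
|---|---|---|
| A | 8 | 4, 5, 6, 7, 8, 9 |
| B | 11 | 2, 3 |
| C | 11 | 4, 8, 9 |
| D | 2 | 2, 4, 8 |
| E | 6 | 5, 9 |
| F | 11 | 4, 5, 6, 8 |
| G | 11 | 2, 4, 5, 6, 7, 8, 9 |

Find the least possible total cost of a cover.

19

A, B together cover every rack (A ∪ B = {2, 3, 4, 5, 6, 7, 8, 9}); total cost 8 + 11 = 19.
The greedy pick D, A, B costs 21; no covering selection beats 19.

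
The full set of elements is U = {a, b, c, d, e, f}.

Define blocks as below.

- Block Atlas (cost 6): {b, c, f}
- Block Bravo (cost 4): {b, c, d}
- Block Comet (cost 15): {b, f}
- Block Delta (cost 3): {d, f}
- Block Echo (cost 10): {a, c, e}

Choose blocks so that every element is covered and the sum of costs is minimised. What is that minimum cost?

17

Bravo, Delta, Echo together cover every element (Bravo ∪ Delta ∪ Echo = {a, b, c, d, e, f}); total cost 4 + 3 + 10 = 17.
No covering selection has total cost below 17.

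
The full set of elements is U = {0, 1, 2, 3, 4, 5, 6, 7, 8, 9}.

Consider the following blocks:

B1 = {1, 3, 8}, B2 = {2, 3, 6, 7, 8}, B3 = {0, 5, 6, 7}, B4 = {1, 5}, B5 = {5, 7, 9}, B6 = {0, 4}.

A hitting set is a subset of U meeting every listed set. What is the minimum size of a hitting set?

3

The 3 elements {3, 4, 5} hit every block.
The blocks B2, B4, B6 are pairwise disjoint, so any hitting set needs a separate element for each — at least 3. Hence 3 is optimal.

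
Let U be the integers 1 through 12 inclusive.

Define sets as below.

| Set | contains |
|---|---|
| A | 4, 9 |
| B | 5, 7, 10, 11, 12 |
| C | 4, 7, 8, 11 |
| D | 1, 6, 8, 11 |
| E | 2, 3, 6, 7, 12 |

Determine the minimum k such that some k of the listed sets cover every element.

4

A, B, D, and E cover everything between them: the union {1, 2, 3, 4, 5, 6, 7, 8, 9, 10, 11, 12} is all of U.
Only E contains 2, so E is forced; the remaining 7 elements need at least 3 more sets (each remaining set adds at most 3) — so at least 4 sets are needed, and 4 is optimal.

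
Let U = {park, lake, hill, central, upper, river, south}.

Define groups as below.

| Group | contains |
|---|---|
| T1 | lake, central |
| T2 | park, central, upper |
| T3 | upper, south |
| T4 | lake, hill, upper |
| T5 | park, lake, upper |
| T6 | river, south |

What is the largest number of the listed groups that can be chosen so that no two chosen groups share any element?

2

T5, T6 are pairwise disjoint (T5={park,lake,upper}; T6={river,south}).
Every remaining group overlaps one of these, and no 3 of the listed groups are pairwise disjoint, so 2 is the maximum.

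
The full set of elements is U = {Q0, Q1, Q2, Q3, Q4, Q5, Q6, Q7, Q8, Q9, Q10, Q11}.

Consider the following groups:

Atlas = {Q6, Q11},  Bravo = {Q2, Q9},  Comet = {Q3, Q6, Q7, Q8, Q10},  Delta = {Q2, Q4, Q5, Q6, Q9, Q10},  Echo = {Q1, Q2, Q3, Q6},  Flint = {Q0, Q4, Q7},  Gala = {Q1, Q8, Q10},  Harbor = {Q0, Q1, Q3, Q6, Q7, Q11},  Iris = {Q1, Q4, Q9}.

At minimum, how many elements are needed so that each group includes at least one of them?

H = {Q6, Q7, Q9, Q10} meets every group (each contains at least one member of H), and |H| = 4.
The groups Atlas, Bravo, Flint, Gala are pairwise disjoint, so any hitting set needs a separate element for each — at least 4. Hence 4 is optimal.

4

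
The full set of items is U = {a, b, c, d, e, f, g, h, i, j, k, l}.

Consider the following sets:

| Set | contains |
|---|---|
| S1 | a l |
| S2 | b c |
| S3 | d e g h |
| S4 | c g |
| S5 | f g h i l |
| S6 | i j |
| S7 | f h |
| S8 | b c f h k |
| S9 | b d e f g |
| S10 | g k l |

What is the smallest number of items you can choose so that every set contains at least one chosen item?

5

Take T = {a, b, f, g, i}. Each listed set contains at least one of these, so T is a hitting set of size 5.
No choice of 4 items meets every set, so 5 is the minimum.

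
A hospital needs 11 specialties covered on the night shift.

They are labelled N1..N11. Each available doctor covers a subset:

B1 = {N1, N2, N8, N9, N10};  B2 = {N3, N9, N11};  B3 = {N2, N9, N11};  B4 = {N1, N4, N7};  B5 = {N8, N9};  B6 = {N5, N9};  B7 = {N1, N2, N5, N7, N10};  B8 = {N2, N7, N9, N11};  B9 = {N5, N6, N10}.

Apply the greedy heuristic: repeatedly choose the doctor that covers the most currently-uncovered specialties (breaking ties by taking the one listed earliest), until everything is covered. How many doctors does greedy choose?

Greedy: pick B1 (covers 5 new) → pick B2 (covers 2 new) → pick B4 (covers 2 new) → pick B9 (covers 2 new). Total picks: 4.

4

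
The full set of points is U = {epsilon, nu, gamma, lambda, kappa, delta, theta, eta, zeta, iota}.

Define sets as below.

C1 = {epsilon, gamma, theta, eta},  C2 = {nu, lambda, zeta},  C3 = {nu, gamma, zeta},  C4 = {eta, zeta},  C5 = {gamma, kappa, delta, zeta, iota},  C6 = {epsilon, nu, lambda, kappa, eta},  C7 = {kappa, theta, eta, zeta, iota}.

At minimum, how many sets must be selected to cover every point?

Take {C1, C5, C6}. Their union is {epsilon, nu, gamma, lambda, kappa, delta, theta, eta, zeta, iota}, which is all 10 points.
Only C5 contains delta, so C5 is forced; the remaining 5 points need at least 2 more sets (each remaining set adds at most 4) — so at least 3 sets are needed, and 3 is optimal.

3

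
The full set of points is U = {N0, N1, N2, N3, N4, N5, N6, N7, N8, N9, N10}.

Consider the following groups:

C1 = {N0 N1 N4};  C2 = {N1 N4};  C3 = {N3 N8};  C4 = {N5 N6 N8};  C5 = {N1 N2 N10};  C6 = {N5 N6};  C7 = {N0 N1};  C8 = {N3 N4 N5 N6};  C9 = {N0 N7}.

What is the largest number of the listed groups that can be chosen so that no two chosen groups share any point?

C2, C3, C6, C9 are pairwise disjoint (C2={N1,N4}; C3={N3,N8}; C6={N5,N6}; C9={N0,N7}).
Every remaining group overlaps one of these, and no 5 of the listed groups are pairwise disjoint, so 4 is the maximum.

4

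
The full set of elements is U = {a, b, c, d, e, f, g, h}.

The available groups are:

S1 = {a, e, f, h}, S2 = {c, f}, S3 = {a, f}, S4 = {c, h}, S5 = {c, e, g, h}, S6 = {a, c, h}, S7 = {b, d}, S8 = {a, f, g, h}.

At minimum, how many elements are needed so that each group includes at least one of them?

3

T = {d, f, h} meets every group (each contains at least one member of T), and |T| = 3.
The groups S3, S4, S7 are pairwise disjoint, so any hitting set needs a separate element for each — at least 3. Hence 3 is optimal.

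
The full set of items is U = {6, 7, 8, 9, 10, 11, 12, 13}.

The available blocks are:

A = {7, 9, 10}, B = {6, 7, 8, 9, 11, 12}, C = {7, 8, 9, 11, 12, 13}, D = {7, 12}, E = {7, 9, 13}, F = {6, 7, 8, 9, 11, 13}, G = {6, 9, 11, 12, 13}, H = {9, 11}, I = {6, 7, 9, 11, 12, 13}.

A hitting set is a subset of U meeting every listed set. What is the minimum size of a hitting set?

2

Take T = {7, 9}. Each listed block contains at least one of these, so T is a hitting set of size 2.
The blocks D, H are pairwise disjoint, so any hitting set needs a separate item for each — at least 2. Hence 2 is optimal.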